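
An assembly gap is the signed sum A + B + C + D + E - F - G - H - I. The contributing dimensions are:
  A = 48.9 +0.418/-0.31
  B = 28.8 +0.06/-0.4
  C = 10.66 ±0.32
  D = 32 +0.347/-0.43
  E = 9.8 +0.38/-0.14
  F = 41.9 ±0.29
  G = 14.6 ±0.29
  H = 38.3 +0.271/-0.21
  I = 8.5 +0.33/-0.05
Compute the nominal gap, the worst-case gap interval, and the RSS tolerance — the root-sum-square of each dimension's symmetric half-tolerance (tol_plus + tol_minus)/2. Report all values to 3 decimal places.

nominal=26.860 wc=[24.079,29.225] rss=0.877

Stack each dimension's contribution:
  +A: nom +48.900 → Σnom=48.900; wc +0.418/-0.310 → slack +0.418/-0.310; half-tol=0.364, Σhalf²=0.132496
  +B: nom +28.800 → Σnom=77.700; wc +0.060/-0.400 → slack +0.478/-0.710; half-tol=0.230, Σhalf²=0.185396
  +C: nom +10.660 → Σnom=88.360; wc +0.320/-0.320 → slack +0.798/-1.030; half-tol=0.320, Σhalf²=0.287796
  +D: nom +32.000 → Σnom=120.360; wc +0.347/-0.430 → slack +1.145/-1.460; half-tol=0.388, Σhalf²=0.438728
  +E: nom +9.800 → Σnom=130.160; wc +0.380/-0.140 → slack +1.525/-1.600; half-tol=0.260, Σhalf²=0.506328
  -F: nom -41.900 → Σnom=88.260; wc +0.290/-0.290 → slack +1.815/-1.890; half-tol=0.290, Σhalf²=0.590428
  -G: nom -14.600 → Σnom=73.660; wc +0.290/-0.290 → slack +2.105/-2.180; half-tol=0.290, Σhalf²=0.674528
  -H: nom -38.300 → Σnom=35.360; wc +0.210/-0.271 → slack +2.315/-2.451; half-tol=0.240, Σhalf²=0.732368
  -I: nom -8.500 → Σnom=26.860; wc +0.050/-0.330 → slack +2.365/-2.781; half-tol=0.190, Σhalf²=0.768468
Nominal = 26.860. Worst-case = [26.860 - 2.781, 26.860 + 2.365] = [24.079, 29.225]. RSS = √0.768468 = 0.877.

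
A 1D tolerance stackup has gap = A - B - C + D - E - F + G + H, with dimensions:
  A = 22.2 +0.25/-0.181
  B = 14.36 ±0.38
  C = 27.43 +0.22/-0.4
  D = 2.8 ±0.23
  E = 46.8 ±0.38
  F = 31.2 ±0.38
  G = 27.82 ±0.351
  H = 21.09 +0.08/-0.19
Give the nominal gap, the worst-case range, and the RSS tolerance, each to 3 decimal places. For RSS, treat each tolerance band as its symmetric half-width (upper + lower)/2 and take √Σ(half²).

nominal=-45.880 wc=[-48.192,-43.429] rss=0.878

Stack each dimension's contribution:
  +A: nom +22.200 → Σnom=22.200; wc +0.250/-0.181 → slack +0.250/-0.181; half-tol=0.215, Σhalf²=0.046440
  -B: nom -14.360 → Σnom=7.840; wc +0.380/-0.380 → slack +0.630/-0.561; half-tol=0.380, Σhalf²=0.190840
  -C: nom -27.430 → Σnom=-19.590; wc +0.400/-0.220 → slack +1.030/-0.781; half-tol=0.310, Σhalf²=0.286940
  +D: nom +2.800 → Σnom=-16.790; wc +0.230/-0.230 → slack +1.260/-1.011; half-tol=0.230, Σhalf²=0.339840
  -E: nom -46.800 → Σnom=-63.590; wc +0.380/-0.380 → slack +1.640/-1.391; half-tol=0.380, Σhalf²=0.484240
  -F: nom -31.200 → Σnom=-94.790; wc +0.380/-0.380 → slack +2.020/-1.771; half-tol=0.380, Σhalf²=0.628640
  +G: nom +27.820 → Σnom=-66.970; wc +0.351/-0.351 → slack +2.371/-2.122; half-tol=0.351, Σhalf²=0.751841
  +H: nom +21.090 → Σnom=-45.880; wc +0.080/-0.190 → slack +2.451/-2.312; half-tol=0.135, Σhalf²=0.770066
Nominal = -45.880. Worst-case = [-45.880 - 2.312, -45.880 + 2.451] = [-48.192, -43.429]. RSS = √0.770066 = 0.878.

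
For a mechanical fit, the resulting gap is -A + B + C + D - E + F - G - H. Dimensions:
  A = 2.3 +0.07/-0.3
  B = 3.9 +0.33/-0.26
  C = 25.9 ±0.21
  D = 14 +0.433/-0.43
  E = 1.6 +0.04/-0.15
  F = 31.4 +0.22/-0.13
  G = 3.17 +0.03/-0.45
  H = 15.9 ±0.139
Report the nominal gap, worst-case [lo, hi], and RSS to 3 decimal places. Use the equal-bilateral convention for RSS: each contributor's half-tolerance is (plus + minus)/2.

nominal=52.230 wc=[50.921,54.462] rss=0.684

Stack each dimension's contribution:
  -A: nom -2.300 → Σnom=-2.300; wc +0.300/-0.070 → slack +0.300/-0.070; half-tol=0.185, Σhalf²=0.034225
  +B: nom +3.900 → Σnom=1.600; wc +0.330/-0.260 → slack +0.630/-0.330; half-tol=0.295, Σhalf²=0.121250
  +C: nom +25.900 → Σnom=27.500; wc +0.210/-0.210 → slack +0.840/-0.540; half-tol=0.210, Σhalf²=0.165350
  +D: nom +14.000 → Σnom=41.500; wc +0.433/-0.430 → slack +1.273/-0.970; half-tol=0.431, Σhalf²=0.351542
  -E: nom -1.600 → Σnom=39.900; wc +0.150/-0.040 → slack +1.423/-1.010; half-tol=0.095, Σhalf²=0.360567
  +F: nom +31.400 → Σnom=71.300; wc +0.220/-0.130 → slack +1.643/-1.140; half-tol=0.175, Σhalf²=0.391192
  -G: nom -3.170 → Σnom=68.130; wc +0.450/-0.030 → slack +2.093/-1.170; half-tol=0.240, Σhalf²=0.448792
  -H: nom -15.900 → Σnom=52.230; wc +0.139/-0.139 → slack +2.232/-1.309; half-tol=0.139, Σhalf²=0.468113
Nominal = 52.230. Worst-case = [52.230 - 1.309, 52.230 + 2.232] = [50.921, 54.462]. RSS = √0.468113 = 0.684.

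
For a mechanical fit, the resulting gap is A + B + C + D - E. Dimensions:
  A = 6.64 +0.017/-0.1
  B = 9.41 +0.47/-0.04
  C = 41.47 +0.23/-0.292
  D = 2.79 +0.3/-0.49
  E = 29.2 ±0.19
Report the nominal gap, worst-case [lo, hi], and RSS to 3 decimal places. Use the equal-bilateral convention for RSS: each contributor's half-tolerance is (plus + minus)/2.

nominal=31.110 wc=[29.998,32.317] rss=0.573

Stack each dimension's contribution:
  +A: nom +6.640 → Σnom=6.640; wc +0.017/-0.100 → slack +0.017/-0.100; half-tol=0.059, Σhalf²=0.003422
  +B: nom +9.410 → Σnom=16.050; wc +0.470/-0.040 → slack +0.487/-0.140; half-tol=0.255, Σhalf²=0.068447
  +C: nom +41.470 → Σnom=57.520; wc +0.230/-0.292 → slack +0.717/-0.432; half-tol=0.261, Σhalf²=0.136568
  +D: nom +2.790 → Σnom=60.310; wc +0.300/-0.490 → slack +1.017/-0.922; half-tol=0.395, Σhalf²=0.292593
  -E: nom -29.200 → Σnom=31.110; wc +0.190/-0.190 → slack +1.207/-1.112; half-tol=0.190, Σhalf²=0.328693
Nominal = 31.110. Worst-case = [31.110 - 1.112, 31.110 + 1.207] = [29.998, 32.317]. RSS = √0.328693 = 0.573.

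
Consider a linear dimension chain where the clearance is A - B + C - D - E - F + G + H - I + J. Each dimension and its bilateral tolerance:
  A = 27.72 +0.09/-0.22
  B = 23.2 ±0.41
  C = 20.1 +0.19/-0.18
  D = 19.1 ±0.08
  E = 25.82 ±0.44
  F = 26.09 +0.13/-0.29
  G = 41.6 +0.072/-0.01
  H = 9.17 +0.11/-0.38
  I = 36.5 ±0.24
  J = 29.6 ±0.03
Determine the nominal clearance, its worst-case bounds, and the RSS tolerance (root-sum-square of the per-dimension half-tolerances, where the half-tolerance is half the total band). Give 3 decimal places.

Stack each dimension's contribution:
  +A: nom +27.720 → Σnom=27.720; wc +0.090/-0.220 → slack +0.090/-0.220; half-tol=0.155, Σhalf²=0.024025
  -B: nom -23.200 → Σnom=4.520; wc +0.410/-0.410 → slack +0.500/-0.630; half-tol=0.410, Σhalf²=0.192125
  +C: nom +20.100 → Σnom=24.620; wc +0.190/-0.180 → slack +0.690/-0.810; half-tol=0.185, Σhalf²=0.226350
  -D: nom -19.100 → Σnom=5.520; wc +0.080/-0.080 → slack +0.770/-0.890; half-tol=0.080, Σhalf²=0.232750
  -E: nom -25.820 → Σnom=-20.300; wc +0.440/-0.440 → slack +1.210/-1.330; half-tol=0.440, Σhalf²=0.426350
  -F: nom -26.090 → Σnom=-46.390; wc +0.290/-0.130 → slack +1.500/-1.460; half-tol=0.210, Σhalf²=0.470450
  +G: nom +41.600 → Σnom=-4.790; wc +0.072/-0.010 → slack +1.572/-1.470; half-tol=0.041, Σhalf²=0.472131
  +H: nom +9.170 → Σnom=4.380; wc +0.110/-0.380 → slack +1.682/-1.850; half-tol=0.245, Σhalf²=0.532156
  -I: nom -36.500 → Σnom=-32.120; wc +0.240/-0.240 → slack +1.922/-2.090; half-tol=0.240, Σhalf²=0.589756
  +J: nom +29.600 → Σnom=-2.520; wc +0.030/-0.030 → slack +1.952/-2.120; half-tol=0.030, Σhalf²=0.590656
Nominal = -2.520. Worst-case = [-2.520 - 2.120, -2.520 + 1.952] = [-4.640, -0.568]. RSS = √0.590656 = 0.769.

nominal=-2.520 wc=[-4.640,-0.568] rss=0.769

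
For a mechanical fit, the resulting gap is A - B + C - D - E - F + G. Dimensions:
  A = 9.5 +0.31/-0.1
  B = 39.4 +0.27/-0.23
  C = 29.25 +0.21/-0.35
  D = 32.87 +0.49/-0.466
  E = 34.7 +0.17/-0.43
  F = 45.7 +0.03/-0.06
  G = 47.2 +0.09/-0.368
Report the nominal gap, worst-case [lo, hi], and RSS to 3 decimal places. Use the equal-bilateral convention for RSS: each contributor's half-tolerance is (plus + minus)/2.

Stack each dimension's contribution:
  +A: nom +9.500 → Σnom=9.500; wc +0.310/-0.100 → slack +0.310/-0.100; half-tol=0.205, Σhalf²=0.042025
  -B: nom -39.400 → Σnom=-29.900; wc +0.230/-0.270 → slack +0.540/-0.370; half-tol=0.250, Σhalf²=0.104525
  +C: nom +29.250 → Σnom=-0.650; wc +0.210/-0.350 → slack +0.750/-0.720; half-tol=0.280, Σhalf²=0.182925
  -D: nom -32.870 → Σnom=-33.520; wc +0.466/-0.490 → slack +1.216/-1.210; half-tol=0.478, Σhalf²=0.411409
  -E: nom -34.700 → Σnom=-68.220; wc +0.430/-0.170 → slack +1.646/-1.380; half-tol=0.300, Σhalf²=0.501409
  -F: nom -45.700 → Σnom=-113.920; wc +0.060/-0.030 → slack +1.706/-1.410; half-tol=0.045, Σhalf²=0.503434
  +G: nom +47.200 → Σnom=-66.720; wc +0.090/-0.368 → slack +1.796/-1.778; half-tol=0.229, Σhalf²=0.555875
Nominal = -66.720. Worst-case = [-66.720 - 1.778, -66.720 + 1.796] = [-68.498, -64.924]. RSS = √0.555875 = 0.746.

nominal=-66.720 wc=[-68.498,-64.924] rss=0.746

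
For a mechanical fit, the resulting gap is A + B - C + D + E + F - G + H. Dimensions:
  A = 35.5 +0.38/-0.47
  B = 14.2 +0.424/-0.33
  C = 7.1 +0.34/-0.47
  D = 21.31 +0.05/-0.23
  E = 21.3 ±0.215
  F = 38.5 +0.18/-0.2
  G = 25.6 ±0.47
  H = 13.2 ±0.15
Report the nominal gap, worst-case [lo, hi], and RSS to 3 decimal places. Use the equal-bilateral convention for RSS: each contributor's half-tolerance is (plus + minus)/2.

Stack each dimension's contribution:
  +A: nom +35.500 → Σnom=35.500; wc +0.380/-0.470 → slack +0.380/-0.470; half-tol=0.425, Σhalf²=0.180625
  +B: nom +14.200 → Σnom=49.700; wc +0.424/-0.330 → slack +0.804/-0.800; half-tol=0.377, Σhalf²=0.322754
  -C: nom -7.100 → Σnom=42.600; wc +0.470/-0.340 → slack +1.274/-1.140; half-tol=0.405, Σhalf²=0.486779
  +D: nom +21.310 → Σnom=63.910; wc +0.050/-0.230 → slack +1.324/-1.370; half-tol=0.140, Σhalf²=0.506379
  +E: nom +21.300 → Σnom=85.210; wc +0.215/-0.215 → slack +1.539/-1.585; half-tol=0.215, Σhalf²=0.552604
  +F: nom +38.500 → Σnom=123.710; wc +0.180/-0.200 → slack +1.719/-1.785; half-tol=0.190, Σhalf²=0.588704
  -G: nom -25.600 → Σnom=98.110; wc +0.470/-0.470 → slack +2.189/-2.255; half-tol=0.470, Σhalf²=0.809604
  +H: nom +13.200 → Σnom=111.310; wc +0.150/-0.150 → slack +2.339/-2.405; half-tol=0.150, Σhalf²=0.832104
Nominal = 111.310. Worst-case = [111.310 - 2.405, 111.310 + 2.339] = [108.905, 113.649]. RSS = √0.832104 = 0.912.

nominal=111.310 wc=[108.905,113.649] rss=0.912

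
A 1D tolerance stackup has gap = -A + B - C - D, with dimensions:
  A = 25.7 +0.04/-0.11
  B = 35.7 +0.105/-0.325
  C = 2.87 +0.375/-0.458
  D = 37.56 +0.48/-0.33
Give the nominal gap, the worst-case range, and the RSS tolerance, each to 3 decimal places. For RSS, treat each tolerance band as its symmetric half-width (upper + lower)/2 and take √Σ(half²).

nominal=-30.430 wc=[-31.650,-29.427] rss=0.624

Stack each dimension's contribution:
  -A: nom -25.700 → Σnom=-25.700; wc +0.110/-0.040 → slack +0.110/-0.040; half-tol=0.075, Σhalf²=0.005625
  +B: nom +35.700 → Σnom=10.000; wc +0.105/-0.325 → slack +0.215/-0.365; half-tol=0.215, Σhalf²=0.051850
  -C: nom -2.870 → Σnom=7.130; wc +0.458/-0.375 → slack +0.673/-0.740; half-tol=0.416, Σhalf²=0.225322
  -D: nom -37.560 → Σnom=-30.430; wc +0.330/-0.480 → slack +1.003/-1.220; half-tol=0.405, Σhalf²=0.389347
Nominal = -30.430. Worst-case = [-30.430 - 1.220, -30.430 + 1.003] = [-31.650, -29.427]. RSS = √0.389347 = 0.624.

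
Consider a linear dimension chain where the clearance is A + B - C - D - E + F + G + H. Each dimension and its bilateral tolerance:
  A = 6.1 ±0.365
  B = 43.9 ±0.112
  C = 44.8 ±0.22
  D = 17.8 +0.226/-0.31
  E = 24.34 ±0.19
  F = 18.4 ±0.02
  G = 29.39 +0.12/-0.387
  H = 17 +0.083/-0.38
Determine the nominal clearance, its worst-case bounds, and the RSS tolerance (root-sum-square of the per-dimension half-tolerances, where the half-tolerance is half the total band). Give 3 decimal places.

Stack each dimension's contribution:
  +A: nom +6.100 → Σnom=6.100; wc +0.365/-0.365 → slack +0.365/-0.365; half-tol=0.365, Σhalf²=0.133225
  +B: nom +43.900 → Σnom=50.000; wc +0.112/-0.112 → slack +0.477/-0.477; half-tol=0.112, Σhalf²=0.145769
  -C: nom -44.800 → Σnom=5.200; wc +0.220/-0.220 → slack +0.697/-0.697; half-tol=0.220, Σhalf²=0.194169
  -D: nom -17.800 → Σnom=-12.600; wc +0.310/-0.226 → slack +1.007/-0.923; half-tol=0.268, Σhalf²=0.265993
  -E: nom -24.340 → Σnom=-36.940; wc +0.190/-0.190 → slack +1.197/-1.113; half-tol=0.190, Σhalf²=0.302093
  +F: nom +18.400 → Σnom=-18.540; wc +0.020/-0.020 → slack +1.217/-1.133; half-tol=0.020, Σhalf²=0.302493
  +G: nom +29.390 → Σnom=10.850; wc +0.120/-0.387 → slack +1.337/-1.520; half-tol=0.254, Σhalf²=0.366755
  +H: nom +17.000 → Σnom=27.850; wc +0.083/-0.380 → slack +1.420/-1.900; half-tol=0.232, Σhalf²=0.420348
Nominal = 27.850. Worst-case = [27.850 - 1.900, 27.850 + 1.420] = [25.950, 29.270]. RSS = √0.420348 = 0.648.

nominal=27.850 wc=[25.950,29.270] rss=0.648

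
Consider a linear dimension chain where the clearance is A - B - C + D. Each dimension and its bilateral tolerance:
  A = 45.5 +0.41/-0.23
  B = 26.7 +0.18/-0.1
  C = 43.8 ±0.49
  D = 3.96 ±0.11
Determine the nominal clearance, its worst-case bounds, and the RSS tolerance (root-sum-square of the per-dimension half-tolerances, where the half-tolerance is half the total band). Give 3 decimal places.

nominal=-21.040 wc=[-22.050,-19.930] rss=0.612

Stack each dimension's contribution:
  +A: nom +45.500 → Σnom=45.500; wc +0.410/-0.230 → slack +0.410/-0.230; half-tol=0.320, Σhalf²=0.102400
  -B: nom -26.700 → Σnom=18.800; wc +0.100/-0.180 → slack +0.510/-0.410; half-tol=0.140, Σhalf²=0.122000
  -C: nom -43.800 → Σnom=-25.000; wc +0.490/-0.490 → slack +1.000/-0.900; half-tol=0.490, Σhalf²=0.362100
  +D: nom +3.960 → Σnom=-21.040; wc +0.110/-0.110 → slack +1.110/-1.010; half-tol=0.110, Σhalf²=0.374200
Nominal = -21.040. Worst-case = [-21.040 - 1.010, -21.040 + 1.110] = [-22.050, -19.930]. RSS = √0.374200 = 0.612.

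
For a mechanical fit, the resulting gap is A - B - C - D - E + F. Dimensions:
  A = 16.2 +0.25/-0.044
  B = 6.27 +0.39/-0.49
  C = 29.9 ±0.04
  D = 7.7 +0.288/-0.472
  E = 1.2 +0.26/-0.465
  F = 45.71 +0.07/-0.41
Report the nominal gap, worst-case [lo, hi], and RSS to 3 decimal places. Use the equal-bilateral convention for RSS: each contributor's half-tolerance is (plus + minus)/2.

nominal=16.840 wc=[15.408,18.627] rss=0.742

Stack each dimension's contribution:
  +A: nom +16.200 → Σnom=16.200; wc +0.250/-0.044 → slack +0.250/-0.044; half-tol=0.147, Σhalf²=0.021609
  -B: nom -6.270 → Σnom=9.930; wc +0.490/-0.390 → slack +0.740/-0.434; half-tol=0.440, Σhalf²=0.215209
  -C: nom -29.900 → Σnom=-19.970; wc +0.040/-0.040 → slack +0.780/-0.474; half-tol=0.040, Σhalf²=0.216809
  -D: nom -7.700 → Σnom=-27.670; wc +0.472/-0.288 → slack +1.252/-0.762; half-tol=0.380, Σhalf²=0.361209
  -E: nom -1.200 → Σnom=-28.870; wc +0.465/-0.260 → slack +1.717/-1.022; half-tol=0.363, Σhalf²=0.492615
  +F: nom +45.710 → Σnom=16.840; wc +0.070/-0.410 → slack +1.787/-1.432; half-tol=0.240, Σhalf²=0.550215
Nominal = 16.840. Worst-case = [16.840 - 1.432, 16.840 + 1.787] = [15.408, 18.627]. RSS = √0.550215 = 0.742.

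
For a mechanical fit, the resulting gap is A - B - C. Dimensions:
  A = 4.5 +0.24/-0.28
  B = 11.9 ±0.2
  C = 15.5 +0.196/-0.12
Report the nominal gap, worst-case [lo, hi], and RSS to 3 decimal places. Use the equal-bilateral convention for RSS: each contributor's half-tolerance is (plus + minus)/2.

nominal=-22.900 wc=[-23.576,-22.340] rss=0.364

Stack each dimension's contribution:
  +A: nom +4.500 → Σnom=4.500; wc +0.240/-0.280 → slack +0.240/-0.280; half-tol=0.260, Σhalf²=0.067600
  -B: nom -11.900 → Σnom=-7.400; wc +0.200/-0.200 → slack +0.440/-0.480; half-tol=0.200, Σhalf²=0.107600
  -C: nom -15.500 → Σnom=-22.900; wc +0.120/-0.196 → slack +0.560/-0.676; half-tol=0.158, Σhalf²=0.132564
Nominal = -22.900. Worst-case = [-22.900 - 0.676, -22.900 + 0.560] = [-23.576, -22.340]. RSS = √0.132564 = 0.364.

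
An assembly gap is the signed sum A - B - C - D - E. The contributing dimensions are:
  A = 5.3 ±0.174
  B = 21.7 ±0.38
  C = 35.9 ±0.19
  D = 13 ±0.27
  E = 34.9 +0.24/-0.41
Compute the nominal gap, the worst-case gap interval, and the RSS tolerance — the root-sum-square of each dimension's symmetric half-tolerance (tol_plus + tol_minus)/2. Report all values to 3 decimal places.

nominal=-100.200 wc=[-101.454,-98.776] rss=0.624

Stack each dimension's contribution:
  +A: nom +5.300 → Σnom=5.300; wc +0.174/-0.174 → slack +0.174/-0.174; half-tol=0.174, Σhalf²=0.030276
  -B: nom -21.700 → Σnom=-16.400; wc +0.380/-0.380 → slack +0.554/-0.554; half-tol=0.380, Σhalf²=0.174676
  -C: nom -35.900 → Σnom=-52.300; wc +0.190/-0.190 → slack +0.744/-0.744; half-tol=0.190, Σhalf²=0.210776
  -D: nom -13.000 → Σnom=-65.300; wc +0.270/-0.270 → slack +1.014/-1.014; half-tol=0.270, Σhalf²=0.283676
  -E: nom -34.900 → Σnom=-100.200; wc +0.410/-0.240 → slack +1.424/-1.254; half-tol=0.325, Σhalf²=0.389301
Nominal = -100.200. Worst-case = [-100.200 - 1.254, -100.200 + 1.424] = [-101.454, -98.776]. RSS = √0.389301 = 0.624.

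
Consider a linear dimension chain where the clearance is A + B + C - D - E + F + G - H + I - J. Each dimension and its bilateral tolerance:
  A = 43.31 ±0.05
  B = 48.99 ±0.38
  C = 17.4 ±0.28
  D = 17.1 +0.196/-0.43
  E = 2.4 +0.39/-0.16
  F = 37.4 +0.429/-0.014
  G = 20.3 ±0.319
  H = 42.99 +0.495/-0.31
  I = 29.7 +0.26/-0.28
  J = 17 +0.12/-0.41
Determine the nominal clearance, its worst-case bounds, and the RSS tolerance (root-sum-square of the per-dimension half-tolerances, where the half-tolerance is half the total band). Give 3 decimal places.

nominal=117.610 wc=[115.086,120.638] rss=0.925

Stack each dimension's contribution:
  +A: nom +43.310 → Σnom=43.310; wc +0.050/-0.050 → slack +0.050/-0.050; half-tol=0.050, Σhalf²=0.002500
  +B: nom +48.990 → Σnom=92.300; wc +0.380/-0.380 → slack +0.430/-0.430; half-tol=0.380, Σhalf²=0.146900
  +C: nom +17.400 → Σnom=109.700; wc +0.280/-0.280 → slack +0.710/-0.710; half-tol=0.280, Σhalf²=0.225300
  -D: nom -17.100 → Σnom=92.600; wc +0.430/-0.196 → slack +1.140/-0.906; half-tol=0.313, Σhalf²=0.323269
  -E: nom -2.400 → Σnom=90.200; wc +0.160/-0.390 → slack +1.300/-1.296; half-tol=0.275, Σhalf²=0.398894
  +F: nom +37.400 → Σnom=127.600; wc +0.429/-0.014 → slack +1.729/-1.310; half-tol=0.222, Σhalf²=0.447956
  +G: nom +20.300 → Σnom=147.900; wc +0.319/-0.319 → slack +2.048/-1.629; half-tol=0.319, Σhalf²=0.549717
  -H: nom -42.990 → Σnom=104.910; wc +0.310/-0.495 → slack +2.358/-2.124; half-tol=0.402, Σhalf²=0.711723
  +I: nom +29.700 → Σnom=134.610; wc +0.260/-0.280 → slack +2.618/-2.404; half-tol=0.270, Σhalf²=0.784623
  -J: nom -17.000 → Σnom=117.610; wc +0.410/-0.120 → slack +3.028/-2.524; half-tol=0.265, Σhalf²=0.854848
Nominal = 117.610. Worst-case = [117.610 - 2.524, 117.610 + 3.028] = [115.086, 120.638]. RSS = √0.854848 = 0.925.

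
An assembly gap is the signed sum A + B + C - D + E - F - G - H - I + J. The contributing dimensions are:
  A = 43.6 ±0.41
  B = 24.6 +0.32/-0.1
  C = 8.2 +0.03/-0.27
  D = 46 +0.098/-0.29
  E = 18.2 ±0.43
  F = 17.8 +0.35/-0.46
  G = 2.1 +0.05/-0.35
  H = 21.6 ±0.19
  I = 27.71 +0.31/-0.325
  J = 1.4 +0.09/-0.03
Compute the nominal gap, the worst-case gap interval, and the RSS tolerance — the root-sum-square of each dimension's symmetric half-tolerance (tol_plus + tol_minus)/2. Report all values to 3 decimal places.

Stack each dimension's contribution:
  +A: nom +43.600 → Σnom=43.600; wc +0.410/-0.410 → slack +0.410/-0.410; half-tol=0.410, Σhalf²=0.168100
  +B: nom +24.600 → Σnom=68.200; wc +0.320/-0.100 → slack +0.730/-0.510; half-tol=0.210, Σhalf²=0.212200
  +C: nom +8.200 → Σnom=76.400; wc +0.030/-0.270 → slack +0.760/-0.780; half-tol=0.150, Σhalf²=0.234700
  -D: nom -46.000 → Σnom=30.400; wc +0.290/-0.098 → slack +1.050/-0.878; half-tol=0.194, Σhalf²=0.272336
  +E: nom +18.200 → Σnom=48.600; wc +0.430/-0.430 → slack +1.480/-1.308; half-tol=0.430, Σhalf²=0.457236
  -F: nom -17.800 → Σnom=30.800; wc +0.460/-0.350 → slack +1.940/-1.658; half-tol=0.405, Σhalf²=0.621261
  -G: nom -2.100 → Σnom=28.700; wc +0.350/-0.050 → slack +2.290/-1.708; half-tol=0.200, Σhalf²=0.661261
  -H: nom -21.600 → Σnom=7.100; wc +0.190/-0.190 → slack +2.480/-1.898; half-tol=0.190, Σhalf²=0.697361
  -I: nom -27.710 → Σnom=-20.610; wc +0.325/-0.310 → slack +2.805/-2.208; half-tol=0.318, Σhalf²=0.798167
  +J: nom +1.400 → Σnom=-19.210; wc +0.090/-0.030 → slack +2.895/-2.238; half-tol=0.060, Σhalf²=0.801767
Nominal = -19.210. Worst-case = [-19.210 - 2.238, -19.210 + 2.895] = [-21.448, -16.315]. RSS = √0.801767 = 0.895.

nominal=-19.210 wc=[-21.448,-16.315] rss=0.895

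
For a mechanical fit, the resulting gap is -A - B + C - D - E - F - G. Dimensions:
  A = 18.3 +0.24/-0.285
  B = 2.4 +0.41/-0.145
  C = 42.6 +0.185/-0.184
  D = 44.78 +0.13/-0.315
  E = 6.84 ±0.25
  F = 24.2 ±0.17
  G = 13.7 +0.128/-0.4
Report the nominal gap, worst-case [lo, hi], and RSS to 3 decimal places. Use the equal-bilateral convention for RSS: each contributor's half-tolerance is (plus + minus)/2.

nominal=-67.620 wc=[-69.132,-65.870] rss=0.625

Stack each dimension's contribution:
  -A: nom -18.300 → Σnom=-18.300; wc +0.285/-0.240 → slack +0.285/-0.240; half-tol=0.262, Σhalf²=0.068906
  -B: nom -2.400 → Σnom=-20.700; wc +0.145/-0.410 → slack +0.430/-0.650; half-tol=0.277, Σhalf²=0.145912
  +C: nom +42.600 → Σnom=21.900; wc +0.185/-0.184 → slack +0.615/-0.834; half-tol=0.184, Σhalf²=0.179953
  -D: nom -44.780 → Σnom=-22.880; wc +0.315/-0.130 → slack +0.930/-0.964; half-tol=0.223, Σhalf²=0.229459
  -E: nom -6.840 → Σnom=-29.720; wc +0.250/-0.250 → slack +1.180/-1.214; half-tol=0.250, Σhalf²=0.291959
  -F: nom -24.200 → Σnom=-53.920; wc +0.170/-0.170 → slack +1.350/-1.384; half-tol=0.170, Σhalf²=0.320859
  -G: nom -13.700 → Σnom=-67.620; wc +0.400/-0.128 → slack +1.750/-1.512; half-tol=0.264, Σhalf²=0.390555
Nominal = -67.620. Worst-case = [-67.620 - 1.512, -67.620 + 1.750] = [-69.132, -65.870]. RSS = √0.390555 = 0.625.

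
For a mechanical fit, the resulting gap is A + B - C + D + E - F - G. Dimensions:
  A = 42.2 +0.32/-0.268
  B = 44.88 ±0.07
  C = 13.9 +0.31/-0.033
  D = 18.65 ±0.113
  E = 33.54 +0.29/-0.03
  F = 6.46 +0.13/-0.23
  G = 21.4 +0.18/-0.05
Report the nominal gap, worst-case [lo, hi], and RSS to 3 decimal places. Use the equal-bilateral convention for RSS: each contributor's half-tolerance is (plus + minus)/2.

nominal=97.510 wc=[96.409,98.616] rss=0.452

Stack each dimension's contribution:
  +A: nom +42.200 → Σnom=42.200; wc +0.320/-0.268 → slack +0.320/-0.268; half-tol=0.294, Σhalf²=0.086436
  +B: nom +44.880 → Σnom=87.080; wc +0.070/-0.070 → slack +0.390/-0.338; half-tol=0.070, Σhalf²=0.091336
  -C: nom -13.900 → Σnom=73.180; wc +0.033/-0.310 → slack +0.423/-0.648; half-tol=0.171, Σhalf²=0.120748
  +D: nom +18.650 → Σnom=91.830; wc +0.113/-0.113 → slack +0.536/-0.761; half-tol=0.113, Σhalf²=0.133517
  +E: nom +33.540 → Σnom=125.370; wc +0.290/-0.030 → slack +0.826/-0.791; half-tol=0.160, Σhalf²=0.159117
  -F: nom -6.460 → Σnom=118.910; wc +0.230/-0.130 → slack +1.056/-0.921; half-tol=0.180, Σhalf²=0.191517
  -G: nom -21.400 → Σnom=97.510; wc +0.050/-0.180 → slack +1.106/-1.101; half-tol=0.115, Σhalf²=0.204742
Nominal = 97.510. Worst-case = [97.510 - 1.101, 97.510 + 1.106] = [96.409, 98.616]. RSS = √0.204742 = 0.452.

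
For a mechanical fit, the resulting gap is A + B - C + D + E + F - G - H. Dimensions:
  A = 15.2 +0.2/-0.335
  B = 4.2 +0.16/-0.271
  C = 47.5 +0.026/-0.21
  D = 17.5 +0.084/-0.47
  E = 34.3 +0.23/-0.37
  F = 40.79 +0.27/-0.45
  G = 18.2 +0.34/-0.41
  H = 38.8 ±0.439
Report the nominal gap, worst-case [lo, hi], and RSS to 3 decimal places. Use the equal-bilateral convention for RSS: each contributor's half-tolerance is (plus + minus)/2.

nominal=7.490 wc=[4.789,9.493] rss=0.873

Stack each dimension's contribution:
  +A: nom +15.200 → Σnom=15.200; wc +0.200/-0.335 → slack +0.200/-0.335; half-tol=0.268, Σhalf²=0.071556
  +B: nom +4.200 → Σnom=19.400; wc +0.160/-0.271 → slack +0.360/-0.606; half-tol=0.216, Σhalf²=0.117997
  -C: nom -47.500 → Σnom=-28.100; wc +0.210/-0.026 → slack +0.570/-0.632; half-tol=0.118, Σhalf²=0.131920
  +D: nom +17.500 → Σnom=-10.600; wc +0.084/-0.470 → slack +0.654/-1.102; half-tol=0.277, Σhalf²=0.208649
  +E: nom +34.300 → Σnom=23.700; wc +0.230/-0.370 → slack +0.884/-1.472; half-tol=0.300, Σhalf²=0.298650
  +F: nom +40.790 → Σnom=64.490; wc +0.270/-0.450 → slack +1.154/-1.922; half-tol=0.360, Σhalf²=0.428250
  -G: nom -18.200 → Σnom=46.290; wc +0.410/-0.340 → slack +1.564/-2.262; half-tol=0.375, Σhalf²=0.568874
  -H: nom -38.800 → Σnom=7.490; wc +0.439/-0.439 → slack +2.003/-2.701; half-tol=0.439, Σhalf²=0.761595
Nominal = 7.490. Worst-case = [7.490 - 2.701, 7.490 + 2.003] = [4.789, 9.493]. RSS = √0.761595 = 0.873.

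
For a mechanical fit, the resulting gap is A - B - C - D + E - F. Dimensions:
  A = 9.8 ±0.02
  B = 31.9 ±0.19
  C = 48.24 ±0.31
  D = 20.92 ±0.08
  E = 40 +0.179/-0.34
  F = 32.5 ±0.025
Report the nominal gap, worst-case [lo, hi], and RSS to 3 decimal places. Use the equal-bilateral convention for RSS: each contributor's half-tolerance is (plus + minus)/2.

Stack each dimension's contribution:
  +A: nom +9.800 → Σnom=9.800; wc +0.020/-0.020 → slack +0.020/-0.020; half-tol=0.020, Σhalf²=0.000400
  -B: nom -31.900 → Σnom=-22.100; wc +0.190/-0.190 → slack +0.210/-0.210; half-tol=0.190, Σhalf²=0.036500
  -C: nom -48.240 → Σnom=-70.340; wc +0.310/-0.310 → slack +0.520/-0.520; half-tol=0.310, Σhalf²=0.132600
  -D: nom -20.920 → Σnom=-91.260; wc +0.080/-0.080 → slack +0.600/-0.600; half-tol=0.080, Σhalf²=0.139000
  +E: nom +40.000 → Σnom=-51.260; wc +0.179/-0.340 → slack +0.779/-0.940; half-tol=0.260, Σhalf²=0.206340
  -F: nom -32.500 → Σnom=-83.760; wc +0.025/-0.025 → slack +0.804/-0.965; half-tol=0.025, Σhalf²=0.206965
Nominal = -83.760. Worst-case = [-83.760 - 0.965, -83.760 + 0.804] = [-84.725, -82.956]. RSS = √0.206965 = 0.455.

nominal=-83.760 wc=[-84.725,-82.956] rss=0.455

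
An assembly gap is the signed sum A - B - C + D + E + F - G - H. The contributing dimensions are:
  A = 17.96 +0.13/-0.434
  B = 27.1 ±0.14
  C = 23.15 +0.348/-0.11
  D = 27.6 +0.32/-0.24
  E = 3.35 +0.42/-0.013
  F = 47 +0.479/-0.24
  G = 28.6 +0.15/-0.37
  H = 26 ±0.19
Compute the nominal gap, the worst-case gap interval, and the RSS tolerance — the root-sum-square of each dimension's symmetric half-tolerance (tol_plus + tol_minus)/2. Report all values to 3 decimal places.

Stack each dimension's contribution:
  +A: nom +17.960 → Σnom=17.960; wc +0.130/-0.434 → slack +0.130/-0.434; half-tol=0.282, Σhalf²=0.079524
  -B: nom -27.100 → Σnom=-9.140; wc +0.140/-0.140 → slack +0.270/-0.574; half-tol=0.140, Σhalf²=0.099124
  -C: nom -23.150 → Σnom=-32.290; wc +0.110/-0.348 → slack +0.380/-0.922; half-tol=0.229, Σhalf²=0.151565
  +D: nom +27.600 → Σnom=-4.690; wc +0.320/-0.240 → slack +0.700/-1.162; half-tol=0.280, Σhalf²=0.229965
  +E: nom +3.350 → Σnom=-1.340; wc +0.420/-0.013 → slack +1.120/-1.175; half-tol=0.216, Σhalf²=0.276837
  +F: nom +47.000 → Σnom=45.660; wc +0.479/-0.240 → slack +1.599/-1.415; half-tol=0.359, Σhalf²=0.406078
  -G: nom -28.600 → Σnom=17.060; wc +0.370/-0.150 → slack +1.969/-1.565; half-tol=0.260, Σhalf²=0.473678
  -H: nom -26.000 → Σnom=-8.940; wc +0.190/-0.190 → slack +2.159/-1.755; half-tol=0.190, Σhalf²=0.509777
Nominal = -8.940. Worst-case = [-8.940 - 1.755, -8.940 + 2.159] = [-10.695, -6.781]. RSS = √0.509777 = 0.714.

nominal=-8.940 wc=[-10.695,-6.781] rss=0.714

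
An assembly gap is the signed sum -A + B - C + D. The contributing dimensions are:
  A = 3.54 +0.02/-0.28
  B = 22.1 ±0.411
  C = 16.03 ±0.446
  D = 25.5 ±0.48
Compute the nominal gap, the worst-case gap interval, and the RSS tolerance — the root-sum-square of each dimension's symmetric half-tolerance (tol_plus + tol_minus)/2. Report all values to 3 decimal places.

nominal=28.030 wc=[26.673,29.647] rss=0.788

Stack each dimension's contribution:
  -A: nom -3.540 → Σnom=-3.540; wc +0.280/-0.020 → slack +0.280/-0.020; half-tol=0.150, Σhalf²=0.022500
  +B: nom +22.100 → Σnom=18.560; wc +0.411/-0.411 → slack +0.691/-0.431; half-tol=0.411, Σhalf²=0.191421
  -C: nom -16.030 → Σnom=2.530; wc +0.446/-0.446 → slack +1.137/-0.877; half-tol=0.446, Σhalf²=0.390337
  +D: nom +25.500 → Σnom=28.030; wc +0.480/-0.480 → slack +1.617/-1.357; half-tol=0.480, Σhalf²=0.620737
Nominal = 28.030. Worst-case = [28.030 - 1.357, 28.030 + 1.617] = [26.673, 29.647]. RSS = √0.620737 = 0.788.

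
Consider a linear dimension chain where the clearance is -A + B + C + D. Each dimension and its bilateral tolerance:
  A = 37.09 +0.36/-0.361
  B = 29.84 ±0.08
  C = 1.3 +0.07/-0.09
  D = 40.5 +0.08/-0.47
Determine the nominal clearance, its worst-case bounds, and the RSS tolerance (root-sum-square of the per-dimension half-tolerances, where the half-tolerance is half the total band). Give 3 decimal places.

Stack each dimension's contribution:
  -A: nom -37.090 → Σnom=-37.090; wc +0.361/-0.360 → slack +0.361/-0.360; half-tol=0.360, Σhalf²=0.129960
  +B: nom +29.840 → Σnom=-7.250; wc +0.080/-0.080 → slack +0.441/-0.440; half-tol=0.080, Σhalf²=0.136360
  +C: nom +1.300 → Σnom=-5.950; wc +0.070/-0.090 → slack +0.511/-0.530; half-tol=0.080, Σhalf²=0.142760
  +D: nom +40.500 → Σnom=34.550; wc +0.080/-0.470 → slack +0.591/-1.000; half-tol=0.275, Σhalf²=0.218385
Nominal = 34.550. Worst-case = [34.550 - 1.000, 34.550 + 0.591] = [33.550, 35.141]. RSS = √0.218385 = 0.467.

nominal=34.550 wc=[33.550,35.141] rss=0.467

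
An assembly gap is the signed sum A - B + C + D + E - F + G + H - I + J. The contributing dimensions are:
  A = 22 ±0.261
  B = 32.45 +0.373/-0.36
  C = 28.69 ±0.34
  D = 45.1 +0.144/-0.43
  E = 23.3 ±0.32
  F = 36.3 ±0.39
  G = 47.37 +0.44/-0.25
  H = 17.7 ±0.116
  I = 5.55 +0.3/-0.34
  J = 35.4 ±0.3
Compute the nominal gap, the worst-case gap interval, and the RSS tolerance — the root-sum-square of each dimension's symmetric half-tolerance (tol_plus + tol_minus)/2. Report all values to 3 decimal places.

nominal=145.260 wc=[142.180,148.271] rss=0.990

Stack each dimension's contribution:
  +A: nom +22.000 → Σnom=22.000; wc +0.261/-0.261 → slack +0.261/-0.261; half-tol=0.261, Σhalf²=0.068121
  -B: nom -32.450 → Σnom=-10.450; wc +0.360/-0.373 → slack +0.621/-0.634; half-tol=0.366, Σhalf²=0.202443
  +C: nom +28.690 → Σnom=18.240; wc +0.340/-0.340 → slack +0.961/-0.974; half-tol=0.340, Σhalf²=0.318043
  +D: nom +45.100 → Σnom=63.340; wc +0.144/-0.430 → slack +1.105/-1.404; half-tol=0.287, Σhalf²=0.400412
  +E: nom +23.300 → Σnom=86.640; wc +0.320/-0.320 → slack +1.425/-1.724; half-tol=0.320, Σhalf²=0.502812
  -F: nom -36.300 → Σnom=50.340; wc +0.390/-0.390 → slack +1.815/-2.114; half-tol=0.390, Σhalf²=0.654912
  +G: nom +47.370 → Σnom=97.710; wc +0.440/-0.250 → slack +2.255/-2.364; half-tol=0.345, Σhalf²=0.773937
  +H: nom +17.700 → Σnom=115.410; wc +0.116/-0.116 → slack +2.371/-2.480; half-tol=0.116, Σhalf²=0.787393
  -I: nom -5.550 → Σnom=109.860; wc +0.340/-0.300 → slack +2.711/-2.780; half-tol=0.320, Σhalf²=0.889793
  +J: nom +35.400 → Σnom=145.260; wc +0.300/-0.300 → slack +3.011/-3.080; half-tol=0.300, Σhalf²=0.979793
Nominal = 145.260. Worst-case = [145.260 - 3.080, 145.260 + 3.011] = [142.180, 148.271]. RSS = √0.979793 = 0.990.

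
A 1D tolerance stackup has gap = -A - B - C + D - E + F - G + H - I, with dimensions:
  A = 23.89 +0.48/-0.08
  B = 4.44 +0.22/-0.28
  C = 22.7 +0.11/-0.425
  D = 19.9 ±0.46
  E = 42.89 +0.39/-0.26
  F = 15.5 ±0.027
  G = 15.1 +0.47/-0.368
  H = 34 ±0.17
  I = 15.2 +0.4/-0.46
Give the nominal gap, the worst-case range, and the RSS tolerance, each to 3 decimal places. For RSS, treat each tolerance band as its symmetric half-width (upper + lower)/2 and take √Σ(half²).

Stack each dimension's contribution:
  -A: nom -23.890 → Σnom=-23.890; wc +0.080/-0.480 → slack +0.080/-0.480; half-tol=0.280, Σhalf²=0.078400
  -B: nom -4.440 → Σnom=-28.330; wc +0.280/-0.220 → slack +0.360/-0.700; half-tol=0.250, Σhalf²=0.140900
  -C: nom -22.700 → Σnom=-51.030; wc +0.425/-0.110 → slack +0.785/-0.810; half-tol=0.268, Σhalf²=0.212456
  +D: nom +19.900 → Σnom=-31.130; wc +0.460/-0.460 → slack +1.245/-1.270; half-tol=0.460, Σhalf²=0.424056
  -E: nom -42.890 → Σnom=-74.020; wc +0.260/-0.390 → slack +1.505/-1.660; half-tol=0.325, Σhalf²=0.529681
  +F: nom +15.500 → Σnom=-58.520; wc +0.027/-0.027 → slack +1.532/-1.687; half-tol=0.027, Σhalf²=0.530410
  -G: nom -15.100 → Σnom=-73.620; wc +0.368/-0.470 → slack +1.900/-2.157; half-tol=0.419, Σhalf²=0.705971
  +H: nom +34.000 → Σnom=-39.620; wc +0.170/-0.170 → slack +2.070/-2.327; half-tol=0.170, Σhalf²=0.734871
  -I: nom -15.200 → Σnom=-54.820; wc +0.460/-0.400 → slack +2.530/-2.727; half-tol=0.430, Σhalf²=0.919771
Nominal = -54.820. Worst-case = [-54.820 - 2.727, -54.820 + 2.530] = [-57.547, -52.290]. RSS = √0.919771 = 0.959.

nominal=-54.820 wc=[-57.547,-52.290] rss=0.959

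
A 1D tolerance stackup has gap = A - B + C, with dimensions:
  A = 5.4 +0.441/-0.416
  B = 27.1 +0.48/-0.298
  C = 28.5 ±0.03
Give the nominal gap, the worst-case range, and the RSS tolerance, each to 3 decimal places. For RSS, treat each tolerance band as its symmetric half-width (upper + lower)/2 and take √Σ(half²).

nominal=6.800 wc=[5.874,7.569] rss=0.580

Stack each dimension's contribution:
  +A: nom +5.400 → Σnom=5.400; wc +0.441/-0.416 → slack +0.441/-0.416; half-tol=0.428, Σhalf²=0.183612
  -B: nom -27.100 → Σnom=-21.700; wc +0.298/-0.480 → slack +0.739/-0.896; half-tol=0.389, Σhalf²=0.334933
  +C: nom +28.500 → Σnom=6.800; wc +0.030/-0.030 → slack +0.769/-0.926; half-tol=0.030, Σhalf²=0.335833
Nominal = 6.800. Worst-case = [6.800 - 0.926, 6.800 + 0.769] = [5.874, 7.569]. RSS = √0.335833 = 0.580.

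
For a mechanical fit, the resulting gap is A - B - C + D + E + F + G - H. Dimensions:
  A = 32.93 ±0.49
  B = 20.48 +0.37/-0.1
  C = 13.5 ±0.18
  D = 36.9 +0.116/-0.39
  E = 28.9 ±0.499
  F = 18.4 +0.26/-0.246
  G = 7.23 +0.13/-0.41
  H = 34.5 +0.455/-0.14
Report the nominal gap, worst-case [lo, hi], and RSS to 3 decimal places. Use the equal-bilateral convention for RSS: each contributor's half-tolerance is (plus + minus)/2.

nominal=55.880 wc=[52.840,57.795] rss=0.931

Stack each dimension's contribution:
  +A: nom +32.930 → Σnom=32.930; wc +0.490/-0.490 → slack +0.490/-0.490; half-tol=0.490, Σhalf²=0.240100
  -B: nom -20.480 → Σnom=12.450; wc +0.100/-0.370 → slack +0.590/-0.860; half-tol=0.235, Σhalf²=0.295325
  -C: nom -13.500 → Σnom=-1.050; wc +0.180/-0.180 → slack +0.770/-1.040; half-tol=0.180, Σhalf²=0.327725
  +D: nom +36.900 → Σnom=35.850; wc +0.116/-0.390 → slack +0.886/-1.430; half-tol=0.253, Σhalf²=0.391734
  +E: nom +28.900 → Σnom=64.750; wc +0.499/-0.499 → slack +1.385/-1.929; half-tol=0.499, Σhalf²=0.640735
  +F: nom +18.400 → Σnom=83.150; wc +0.260/-0.246 → slack +1.645/-2.175; half-tol=0.253, Σhalf²=0.704744
  +G: nom +7.230 → Σnom=90.380; wc +0.130/-0.410 → slack +1.775/-2.585; half-tol=0.270, Σhalf²=0.777644
  -H: nom -34.500 → Σnom=55.880; wc +0.140/-0.455 → slack +1.915/-3.040; half-tol=0.297, Σhalf²=0.866150
Nominal = 55.880. Worst-case = [55.880 - 3.040, 55.880 + 1.915] = [52.840, 57.795]. RSS = √0.866150 = 0.931.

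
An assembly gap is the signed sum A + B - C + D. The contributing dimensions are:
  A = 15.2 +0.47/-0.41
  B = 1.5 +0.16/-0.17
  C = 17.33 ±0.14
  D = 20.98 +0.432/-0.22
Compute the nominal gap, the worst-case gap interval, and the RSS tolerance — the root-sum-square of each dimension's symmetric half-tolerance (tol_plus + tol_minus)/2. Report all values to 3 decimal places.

Stack each dimension's contribution:
  +A: nom +15.200 → Σnom=15.200; wc +0.470/-0.410 → slack +0.470/-0.410; half-tol=0.440, Σhalf²=0.193600
  +B: nom +1.500 → Σnom=16.700; wc +0.160/-0.170 → slack +0.630/-0.580; half-tol=0.165, Σhalf²=0.220825
  -C: nom -17.330 → Σnom=-0.630; wc +0.140/-0.140 → slack +0.770/-0.720; half-tol=0.140, Σhalf²=0.240425
  +D: nom +20.980 → Σnom=20.350; wc +0.432/-0.220 → slack +1.202/-0.940; half-tol=0.326, Σhalf²=0.346701
Nominal = 20.350. Worst-case = [20.350 - 0.940, 20.350 + 1.202] = [19.410, 21.552]. RSS = √0.346701 = 0.589.

nominal=20.350 wc=[19.410,21.552] rss=0.589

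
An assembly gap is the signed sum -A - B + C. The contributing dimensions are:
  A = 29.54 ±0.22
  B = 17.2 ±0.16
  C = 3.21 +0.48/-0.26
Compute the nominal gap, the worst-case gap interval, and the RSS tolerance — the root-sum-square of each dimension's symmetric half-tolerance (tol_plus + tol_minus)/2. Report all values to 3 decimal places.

nominal=-43.530 wc=[-44.170,-42.670] rss=0.459

Stack each dimension's contribution:
  -A: nom -29.540 → Σnom=-29.540; wc +0.220/-0.220 → slack +0.220/-0.220; half-tol=0.220, Σhalf²=0.048400
  -B: nom -17.200 → Σnom=-46.740; wc +0.160/-0.160 → slack +0.380/-0.380; half-tol=0.160, Σhalf²=0.074000
  +C: nom +3.210 → Σnom=-43.530; wc +0.480/-0.260 → slack +0.860/-0.640; half-tol=0.370, Σhalf²=0.210900
Nominal = -43.530. Worst-case = [-43.530 - 0.640, -43.530 + 0.860] = [-44.170, -42.670]. RSS = √0.210900 = 0.459.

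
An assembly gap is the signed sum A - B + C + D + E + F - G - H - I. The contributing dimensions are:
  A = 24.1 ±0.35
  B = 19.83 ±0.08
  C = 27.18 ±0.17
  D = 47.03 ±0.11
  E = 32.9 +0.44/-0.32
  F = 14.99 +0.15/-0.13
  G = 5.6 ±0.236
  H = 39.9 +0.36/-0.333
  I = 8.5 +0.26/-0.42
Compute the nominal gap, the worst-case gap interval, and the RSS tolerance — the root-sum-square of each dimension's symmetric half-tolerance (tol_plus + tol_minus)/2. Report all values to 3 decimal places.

Stack each dimension's contribution:
  +A: nom +24.100 → Σnom=24.100; wc +0.350/-0.350 → slack +0.350/-0.350; half-tol=0.350, Σhalf²=0.122500
  -B: nom -19.830 → Σnom=4.270; wc +0.080/-0.080 → slack +0.430/-0.430; half-tol=0.080, Σhalf²=0.128900
  +C: nom +27.180 → Σnom=31.450; wc +0.170/-0.170 → slack +0.600/-0.600; half-tol=0.170, Σhalf²=0.157800
  +D: nom +47.030 → Σnom=78.480; wc +0.110/-0.110 → slack +0.710/-0.710; half-tol=0.110, Σhalf²=0.169900
  +E: nom +32.900 → Σnom=111.380; wc +0.440/-0.320 → slack +1.150/-1.030; half-tol=0.380, Σhalf²=0.314300
  +F: nom +14.990 → Σnom=126.370; wc +0.150/-0.130 → slack +1.300/-1.160; half-tol=0.140, Σhalf²=0.333900
  -G: nom -5.600 → Σnom=120.770; wc +0.236/-0.236 → slack +1.536/-1.396; half-tol=0.236, Σhalf²=0.389596
  -H: nom -39.900 → Σnom=80.870; wc +0.333/-0.360 → slack +1.869/-1.756; half-tol=0.347, Σhalf²=0.509658
  -I: nom -8.500 → Σnom=72.370; wc +0.420/-0.260 → slack +2.289/-2.016; half-tol=0.340, Σhalf²=0.625258
Nominal = 72.370. Worst-case = [72.370 - 2.016, 72.370 + 2.289] = [70.354, 74.659]. RSS = √0.625258 = 0.791.

nominal=72.370 wc=[70.354,74.659] rss=0.791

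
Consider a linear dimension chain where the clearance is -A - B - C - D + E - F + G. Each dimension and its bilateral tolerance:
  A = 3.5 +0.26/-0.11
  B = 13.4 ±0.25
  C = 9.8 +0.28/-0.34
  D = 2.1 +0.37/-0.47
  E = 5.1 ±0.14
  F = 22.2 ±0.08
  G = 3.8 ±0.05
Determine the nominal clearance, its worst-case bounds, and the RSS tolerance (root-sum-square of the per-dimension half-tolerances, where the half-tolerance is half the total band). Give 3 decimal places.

Stack each dimension's contribution:
  -A: nom -3.500 → Σnom=-3.500; wc +0.110/-0.260 → slack +0.110/-0.260; half-tol=0.185, Σhalf²=0.034225
  -B: nom -13.400 → Σnom=-16.900; wc +0.250/-0.250 → slack +0.360/-0.510; half-tol=0.250, Σhalf²=0.096725
  -C: nom -9.800 → Σnom=-26.700; wc +0.340/-0.280 → slack +0.700/-0.790; half-tol=0.310, Σhalf²=0.192825
  -D: nom -2.100 → Σnom=-28.800; wc +0.470/-0.370 → slack +1.170/-1.160; half-tol=0.420, Σhalf²=0.369225
  +E: nom +5.100 → Σnom=-23.700; wc +0.140/-0.140 → slack +1.310/-1.300; half-tol=0.140, Σhalf²=0.388825
  -F: nom -22.200 → Σnom=-45.900; wc +0.080/-0.080 → slack +1.390/-1.380; half-tol=0.080, Σhalf²=0.395225
  +G: nom +3.800 → Σnom=-42.100; wc +0.050/-0.050 → slack +1.440/-1.430; half-tol=0.050, Σhalf²=0.397725
Nominal = -42.100. Worst-case = [-42.100 - 1.430, -42.100 + 1.440] = [-43.530, -40.660]. RSS = √0.397725 = 0.631.

nominal=-42.100 wc=[-43.530,-40.660] rss=0.631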